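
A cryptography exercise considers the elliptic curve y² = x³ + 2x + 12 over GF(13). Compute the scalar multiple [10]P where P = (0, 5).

(12, 3)

Repeated addition: build up to 10P.
2P: tangent at (0, 5): λ = (3·0² + 2)/(2·5) ≡ 2/10. 10⁻¹ ≡ 4 (mod 13), so λ ≡ 2·4 ≡ 8.
  x = λ² - 0 - 0 = 64 - 0 ≡ 12; y = λ·(0 - 12) - 5 ≡ 3. → (12, 3)
3P: (12, 3) + (0, 5). λ = (5 - 3)/(0 - 12) ≡ 2/1 mod 13. 1⁻¹ ≡ 1 (mod 13) since 1·1 = 1 ≡ 1, so λ ≡ 2.
  x = λ² - 12 - 0 = 4 - 12 ≡ 5; y = λ·(12 - 5) - 3 ≡ 11. → (5, 11)
4P: (5, 11) + (0, 5). λ = (5 - 11)/(0 - 5) ≡ 7/8 mod 13. 8⁻¹ ≡ 5 (mod 13), so λ ≡ 9.
  x = λ² - 5 - 0 = 81 - 5 ≡ 11; y = λ·(5 - 11) - 11 ≡ 0. → (11, 0)
5P: (11, 0) + (0, 5). λ = (5 - 0)/(0 - 11) ≡ 5/2 mod 13. 2⁻¹ ≡ 7 (mod 13) since 2·7 = 14 ≡ 1, so λ ≡ 9.
  x = λ² - 11 - 0 = 81 - 11 ≡ 5; y = λ·(11 - 5) - 0 ≡ 2. → (5, 2)
6P: (5, 2) + (0, 5). λ = (5 - 2)/(0 - 5) ≡ 3/8 mod 13. 8⁻¹ ≡ 5 (mod 13), so λ ≡ 2.
  x = λ² - 5 - 0 = 4 - 5 ≡ 12; y = λ·(5 - 12) - 2 ≡ 10. → (12, 10)
7P: (12, 10) + (0, 5). λ = (5 - 10)/(0 - 12) ≡ 8/1 mod 13. 1⁻¹ ≡ 1 (mod 13) since 1·1 = 1 ≡ 1, so λ ≡ 8.
  x = λ² - 12 - 0 = 64 - 12 ≡ 0; y = λ·(12 - 0) - 10 ≡ 8. → (0, 8)
8P: (0, 8) + (0, 5): same x and y₁ ≡ -y₂, so the sum is the point at infinity.
9P: the point at infinity + (0, 5) = (0, 5) (identity).
10P: tangent at (0, 5): λ = (3·0² + 2)/(2·5) ≡ 2/10. 10⁻¹ ≡ 4 (mod 13) since 10·4 = 40 ≡ 1, so λ ≡ 2·4 ≡ 8.
  x = λ² - 0 - 0 = 64 - 0 ≡ 12; y = λ·(0 - 12) - 5 ≡ 3. → (12, 3)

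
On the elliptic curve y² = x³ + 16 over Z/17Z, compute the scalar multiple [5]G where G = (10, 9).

(3, 14)

Repeated addition: build up to 5G.
2G: tangent at (10, 9): λ = (3·10² + 0)/(2·9) ≡ 11/1. 1⁻¹ ≡ 1 (mod 17) since 1·1 = 1 ≡ 1, so λ ≡ 11·1 ≡ 11.
  x = λ² - 10 - 10 = 121 - 20 ≡ 16; y = λ·(10 - 16) - 9 ≡ 10. → (16, 10)
3G: (16, 10) + (10, 9). λ = (9 - 10)/(10 - 16) ≡ 16/11 mod 17. 11⁻¹ ≡ 14 (mod 17) since 11·14 = 154 ≡ 1, so λ ≡ 3.
  x = λ² - 16 - 10 = 9 - 26 ≡ 0; y = λ·(16 - 0) - 10 ≡ 4. → (0, 4)
4G: (0, 4) + (10, 9). λ = (9 - 4)/(10 - 0) ≡ 5/10 mod 17. 10⁻¹ ≡ 12 (mod 17), so λ ≡ 9.
  x = λ² - 0 - 10 = 81 - 10 ≡ 3; y = λ·(0 - 3) - 4 ≡ 3. → (3, 3)
5G: (3, 3) + (10, 9). λ = (9 - 3)/(10 - 3) ≡ 6/7 mod 17. 7⁻¹ ≡ 5 (mod 17) since 7·5 = 35 ≡ 1, so λ ≡ 13.
  x = λ² - 3 - 10 = 169 - 13 ≡ 3; y = λ·(3 - 3) - 3 ≡ 14. → (3, 14)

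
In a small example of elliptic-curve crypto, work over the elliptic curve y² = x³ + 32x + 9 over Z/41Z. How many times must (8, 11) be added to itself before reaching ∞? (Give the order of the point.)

2P: tangent at (8, 11): λ = (3·8² + 32)/(2·11) ≡ 19/22. 22⁻¹ ≡ 28 (mod 41), so λ ≡ 19·28 ≡ 40.
  x = λ² - 8 - 8 = 1600 - 16 ≡ 26; y = λ·(8 - 26) - 11 ≡ 7. → (26, 7)
3P: (26, 7) + (8, 11). λ = (11 - 7)/(8 - 26) ≡ 4/23 mod 41. 23⁻¹ ≡ 25 (mod 41), so λ ≡ 18.
  x = λ² - 26 - 8 = 324 - 34 ≡ 3; y = λ·(26 - 3) - 7 ≡ 38. → (3, 38)
4P: (3, 38) + (8, 11). λ = (11 - 38)/(8 - 3) ≡ 14/5 mod 41. 5⁻¹ ≡ 33 (mod 41), so λ ≡ 11.
  x = λ² - 3 - 8 = 121 - 11 ≡ 28; y = λ·(3 - 28) - 38 ≡ 15. → (28, 15)
5P: (28, 15) + (8, 11). λ = (11 - 15)/(8 - 28) ≡ 37/21 mod 41. 21⁻¹ ≡ 2 (mod 41), so λ ≡ 33.
  x = λ² - 28 - 8 = 1089 - 36 ≡ 28; y = λ·(28 - 28) - 15 ≡ 26. → (28, 26)
6P: (28, 26) + (8, 11). λ = (11 - 26)/(8 - 28) ≡ 26/21 mod 41. 21⁻¹ ≡ 2 (mod 41), so λ ≡ 11.
  x = λ² - 28 - 8 = 121 - 36 ≡ 3; y = λ·(28 - 3) - 26 ≡ 3. → (3, 3)
7P: (3, 3) + (8, 11). λ = (11 - 3)/(8 - 3) ≡ 8/5 mod 41. 5⁻¹ ≡ 33 (mod 41) since 5·33 = 165 ≡ 1, so λ ≡ 18.
  x = λ² - 3 - 8 = 324 - 11 ≡ 26; y = λ·(3 - 26) - 3 ≡ 34. → (26, 34)
8P: (26, 34) + (8, 11). λ = (11 - 34)/(8 - 26) ≡ 18/23 mod 41. 23⁻¹ ≡ 25 (mod 41), so λ ≡ 40.
  x = λ² - 26 - 8 = 1600 - 34 ≡ 8; y = λ·(26 - 8) - 34 ≡ 30. → (8, 30)
9P: (8, 30) + (8, 11): same x and y₁ ≡ -y₂, so the sum is ∞.
9P = ∞, so the order is 9.

9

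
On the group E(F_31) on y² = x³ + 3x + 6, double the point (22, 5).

tangent at (22, 5): λ = (3·22² + 3)/(2·5) ≡ 29/10. 10⁻¹ ≡ 28 (mod 31), so λ ≡ 29·28 ≡ 6.
  x = λ² - 22 - 22 = 36 - 44 ≡ 23; y = λ·(22 - 23) - 5 ≡ 20. → (23, 20)

(23, 20)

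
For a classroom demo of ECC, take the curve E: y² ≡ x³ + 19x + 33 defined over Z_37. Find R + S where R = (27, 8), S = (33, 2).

(15, 17)

(27, 8) + (33, 2). λ = (2 - 8)/(33 - 27) ≡ 31/6 mod 37. 6⁻¹ ≡ 31 (mod 37) since 6·31 = 186 ≡ 1, so λ ≡ 36.
  x = λ² - 27 - 33 = 1296 - 60 ≡ 15; y = λ·(27 - 15) - 8 ≡ 17. → (15, 17)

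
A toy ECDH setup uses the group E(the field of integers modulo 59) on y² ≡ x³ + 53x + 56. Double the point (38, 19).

(57, 1)

tangent at (38, 19): λ = (3·38² + 53)/(2·19) ≡ 19/38. 38⁻¹ ≡ 14 (mod 59), so λ ≡ 19·14 ≡ 30.
  x = λ² - 38 - 38 = 900 - 76 ≡ 57; y = λ·(38 - 57) - 19 ≡ 1. → (57, 1)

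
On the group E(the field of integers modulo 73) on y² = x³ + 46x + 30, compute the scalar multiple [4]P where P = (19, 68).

(60, 3)

Repeated addition: build up to 4P.
2P: tangent at (19, 68): λ = (3·19² + 46)/(2·68) ≡ 34/63. 63⁻¹ ≡ 51 (mod 73), so λ ≡ 34·51 ≡ 55.
  x = λ² - 19 - 19 = 3025 - 38 ≡ 67; y = λ·(19 - 67) - 68 ≡ 66. → (67, 66)
3P: (67, 66) + (19, 68). λ = (68 - 66)/(19 - 67) ≡ 2/25 mod 73. 25⁻¹ ≡ 38 (mod 73), so λ ≡ 3.
  x = λ² - 67 - 19 = 9 - 86 ≡ 69; y = λ·(67 - 69) - 66 ≡ 1. → (69, 1)
4P: (69, 1) + (19, 68). λ = (68 - 1)/(19 - 69) ≡ 67/23 mod 73. 23⁻¹ ≡ 54 (mod 73), so λ ≡ 41.
  x = λ² - 69 - 19 = 1681 - 88 ≡ 60; y = λ·(69 - 60) - 1 ≡ 3. → (60, 3)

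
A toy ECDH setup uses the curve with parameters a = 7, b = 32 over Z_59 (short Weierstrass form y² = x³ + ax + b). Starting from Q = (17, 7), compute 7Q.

(27, 32)

Repeated addition: build up to 7Q.
2Q: tangent at (17, 7): λ = (3·17² + 7)/(2·7) ≡ 48/14. 14⁻¹ ≡ 38 (mod 59) since 14·38 = 532 ≡ 1, so λ ≡ 48·38 ≡ 54.
  x = λ² - 17 - 17 = 2916 - 34 ≡ 50; y = λ·(17 - 50) - 7 ≡ 40. → (50, 40)
3Q: (50, 40) + (17, 7). λ = (7 - 40)/(17 - 50) ≡ 26/26 mod 59. 26⁻¹ ≡ 25 (mod 59) since 26·25 = 650 ≡ 1, so λ ≡ 1.
  x = λ² - 50 - 17 = 1 - 67 ≡ 52; y = λ·(50 - 52) - 40 ≡ 17. → (52, 17)
4Q: (52, 17) + (17, 7). λ = (7 - 17)/(17 - 52) ≡ 49/24 mod 59. 24⁻¹ ≡ 32 (mod 59), so λ ≡ 34.
  x = λ² - 52 - 17 = 1156 - 69 ≡ 25; y = λ·(52 - 25) - 17 ≡ 16. → (25, 16)
5Q: (25, 16) + (17, 7). λ = (7 - 16)/(17 - 25) ≡ 50/51 mod 59. 51⁻¹ ≡ 22 (mod 59), so λ ≡ 38.
  x = λ² - 25 - 17 = 1444 - 42 ≡ 45; y = λ·(25 - 45) - 16 ≡ 50. → (45, 50)
6Q: (45, 50) + (17, 7). λ = (7 - 50)/(17 - 45) ≡ 16/31 mod 59. 31⁻¹ ≡ 40 (mod 59) since 31·40 = 1240 ≡ 1, so λ ≡ 50.
  x = λ² - 45 - 17 = 2500 - 62 ≡ 19; y = λ·(45 - 19) - 50 ≡ 11. → (19, 11)
7Q: (19, 11) + (17, 7). λ = (7 - 11)/(17 - 19) ≡ 55/57 mod 59. 57⁻¹ ≡ 29 (mod 59) since 57·29 = 1653 ≡ 1, so λ ≡ 2.
  x = λ² - 19 - 17 = 4 - 36 ≡ 27; y = λ·(19 - 27) - 11 ≡ 32. → (27, 32)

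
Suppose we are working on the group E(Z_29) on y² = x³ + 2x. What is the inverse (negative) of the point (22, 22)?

-(22, 22) = (22, -22 mod 29) = (22, 7).

(22, 7)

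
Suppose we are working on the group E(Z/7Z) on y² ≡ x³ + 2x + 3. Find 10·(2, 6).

(3, 6)

Write Q = (2, 6).
Double-and-add on 10 = (1010)₂. Start with Q = (2, 6) for the leading 1-bit.
double: tangent at (2, 6): λ = (3·2² + 2)/(2·6) ≡ 0/5. 5⁻¹ ≡ 3 (mod 7), so λ ≡ 0·3 ≡ 0.
  x = λ² - 2 - 2 = 0 - 4 ≡ 3; y = λ·(2 - 3) - 6 ≡ 1. → (3, 1)
double: tangent at (3, 1): λ = (3·3² + 2)/(2·1) ≡ 1/2. 2⁻¹ ≡ 4 (mod 7), so λ ≡ 1·4 ≡ 4.
  x = λ² - 3 - 3 = 16 - 6 ≡ 3; y = λ·(3 - 3) - 1 ≡ 6. → (3, 6)
add Q: (3, 6) + (2, 6). λ = (6 - 6)/(2 - 3) ≡ 0/6 mod 7. 6⁻¹ ≡ 6 (mod 7) since 6·6 = 36 ≡ 1, so λ ≡ 0.
  x = λ² - 3 - 2 = 0 - 5 ≡ 2; y = λ·(3 - 2) - 6 ≡ 1. → (2, 1)
double: tangent at (2, 1): λ = (3·2² + 2)/(2·1) ≡ 0/2. 2⁻¹ ≡ 4 (mod 7), so λ ≡ 0·4 ≡ 0.
  x = λ² - 2 - 2 = 0 - 4 ≡ 3; y = λ·(2 - 3) - 1 ≡ 6. → (3, 6)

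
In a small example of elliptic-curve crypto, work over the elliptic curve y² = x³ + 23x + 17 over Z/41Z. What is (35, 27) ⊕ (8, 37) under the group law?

(35, 27) + (8, 37). λ = (37 - 27)/(8 - 35) ≡ 10/14 mod 41. 14⁻¹ ≡ 3 (mod 41), so λ ≡ 30.
  x = λ² - 35 - 8 = 900 - 43 ≡ 37; y = λ·(35 - 37) - 27 ≡ 36. → (37, 36)

(37, 36)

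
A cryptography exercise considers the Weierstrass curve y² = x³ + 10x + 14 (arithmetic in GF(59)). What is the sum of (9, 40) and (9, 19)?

O

The two points share x = 9 and their y-coordinates satisfy 40 + 19 ≡ 0 (mod 59), so they are inverses. Their sum is 𝒪.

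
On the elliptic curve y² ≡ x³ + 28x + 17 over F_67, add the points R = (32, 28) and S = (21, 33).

(32, 28) + (21, 33). λ = (33 - 28)/(21 - 32) ≡ 5/56 mod 67. 56⁻¹ ≡ 6 (mod 67) since 56·6 = 336 ≡ 1, so λ ≡ 30.
  x = λ² - 32 - 21 = 900 - 53 ≡ 43; y = λ·(32 - 43) - 28 ≡ 44. → (43, 44)

(43, 44)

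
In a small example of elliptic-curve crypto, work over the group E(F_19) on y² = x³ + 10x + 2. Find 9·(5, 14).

Write P = (5, 14).
Repeated addition: build up to 9P.
2P: tangent at (5, 14): λ = (3·5² + 10)/(2·14) ≡ 9/9. 9⁻¹ ≡ 17 (mod 19) since 9·17 = 153 ≡ 1, so λ ≡ 9·17 ≡ 1.
  x = λ² - 5 - 5 = 1 - 10 ≡ 10; y = λ·(5 - 10) - 14 ≡ 0. → (10, 0)
3P: (10, 0) + (5, 14). λ = (14 - 0)/(5 - 10) ≡ 14/14 mod 19. 14⁻¹ ≡ 15 (mod 19), so λ ≡ 1.
  x = λ² - 10 - 5 = 1 - 15 ≡ 5; y = λ·(10 - 5) - 0 ≡ 5. → (5, 5)
4P: (5, 5) + (5, 14): same x and y₁ ≡ -y₂, so the sum is O.
5P: O + (5, 14) = (5, 14) (identity).
6P: tangent at (5, 14): λ = (3·5² + 10)/(2·14) ≡ 9/9. 9⁻¹ ≡ 17 (mod 19), so λ ≡ 9·17 ≡ 1.
  x = λ² - 5 - 5 = 1 - 10 ≡ 10; y = λ·(5 - 10) - 14 ≡ 0. → (10, 0)
7P: (10, 0) + (5, 14). λ = (14 - 0)/(5 - 10) ≡ 14/14 mod 19. 14⁻¹ ≡ 15 (mod 19) since 14·15 = 210 ≡ 1, so λ ≡ 1.
  x = λ² - 10 - 5 = 1 - 15 ≡ 5; y = λ·(10 - 5) - 0 ≡ 5. → (5, 5)
8P: (5, 5) + (5, 14): same x and y₁ ≡ -y₂, so the sum is O.
9P: O + (5, 14) = (5, 14) (identity).

(5, 14)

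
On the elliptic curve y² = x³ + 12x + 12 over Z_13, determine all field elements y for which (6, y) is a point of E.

1, 12

x³ + 12x + 12 = 300 ≡ 1 (mod 13).
Square roots of 1 mod 13: 1 and 12 (since 1² = 1 ≡ 1).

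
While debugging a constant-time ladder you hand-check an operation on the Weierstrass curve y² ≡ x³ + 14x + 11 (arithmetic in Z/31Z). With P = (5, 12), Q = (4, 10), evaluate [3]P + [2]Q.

First 3P:
Repeated addition: build up to 3P.
2P: tangent at (5, 12): λ = (3·5² + 14)/(2·12) ≡ 27/24. 24⁻¹ ≡ 22 (mod 31), so λ ≡ 27·22 ≡ 5.
  x = λ² - 5 - 5 = 25 - 10 ≡ 15; y = λ·(5 - 15) - 12 ≡ 0. → (15, 0)
3P: (15, 0) + (5, 12). λ = (12 - 0)/(5 - 15) ≡ 12/21 mod 31. 21⁻¹ ≡ 3 (mod 31), so λ ≡ 5.
  x = λ² - 15 - 5 = 25 - 20 ≡ 5; y = λ·(15 - 5) - 0 ≡ 19. → (5, 19)
3P = (5, 19).
Next 2Q:
Repeated addition: build up to 2Q.
2Q: tangent at (4, 10): λ = (3·4² + 14)/(2·10) ≡ 0/20. 20⁻¹ ≡ 14 (mod 31) since 20·14 = 280 ≡ 1, so λ ≡ 0·14 ≡ 0.
  x = λ² - 4 - 4 = 0 - 8 ≡ 23; y = λ·(4 - 23) - 10 ≡ 21. → (23, 21)
2Q = (23, 21).
Finally 3P + 2Q:
(5, 19) + (23, 21). λ = (21 - 19)/(23 - 5) ≡ 2/18 mod 31. 18⁻¹ ≡ 19 (mod 31), so λ ≡ 7.
  x = λ² - 5 - 23 = 49 - 28 ≡ 21; y = λ·(5 - 21) - 19 ≡ 24. → (21, 24)

(21, 24)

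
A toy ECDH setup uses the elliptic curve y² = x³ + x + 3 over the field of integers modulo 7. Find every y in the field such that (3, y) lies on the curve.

none

x³ + 1x + 3 = 33 ≡ 5 (mod 7).
5 is a non-residue mod 7; no y exists.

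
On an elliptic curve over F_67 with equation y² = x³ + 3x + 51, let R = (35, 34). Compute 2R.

tangent at (35, 34): λ = (3·35² + 3)/(2·34) ≡ 60/1. 1⁻¹ ≡ 1 (mod 67), so λ ≡ 60·1 ≡ 60.
  x = λ² - 35 - 35 = 3600 - 70 ≡ 46; y = λ·(35 - 46) - 34 ≡ 43. → (46, 43)

(46, 43)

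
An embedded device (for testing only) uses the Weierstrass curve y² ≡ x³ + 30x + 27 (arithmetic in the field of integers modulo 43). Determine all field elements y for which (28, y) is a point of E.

x³ + 30x + 27 = 22819 ≡ 29 (mod 43).
29 is a non-residue mod 43; no y exists.

none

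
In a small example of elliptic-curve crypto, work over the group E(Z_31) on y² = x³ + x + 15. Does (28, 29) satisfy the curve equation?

y² = 29² ≡ 4; x³ + 1x + 15 = 21995 ≡ 16 (mod 31). 4 ≠ 16.

no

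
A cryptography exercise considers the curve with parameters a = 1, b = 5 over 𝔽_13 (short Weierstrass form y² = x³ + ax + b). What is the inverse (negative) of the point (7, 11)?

-(7, 11) = (7, -11 mod 13) = (7, 2).

(7, 2)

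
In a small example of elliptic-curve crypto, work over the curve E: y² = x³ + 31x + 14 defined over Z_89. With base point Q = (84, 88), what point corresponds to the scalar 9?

(20, 88)

Repeated addition: build up to 9Q.
2Q: tangent at (84, 88): λ = (3·84² + 31)/(2·88) ≡ 17/87. 87⁻¹ ≡ 44 (mod 89) since 87·44 = 3828 ≡ 1, so λ ≡ 17·44 ≡ 36.
  x = λ² - 84 - 84 = 1296 - 168 ≡ 60; y = λ·(84 - 60) - 88 ≡ 64. → (60, 64)
3Q: (60, 64) + (84, 88). λ = (88 - 64)/(84 - 60) ≡ 24/24 mod 89. 24⁻¹ ≡ 26 (mod 89), so λ ≡ 1.
  x = λ² - 60 - 84 = 1 - 144 ≡ 35; y = λ·(60 - 35) - 64 ≡ 50. → (35, 50)
4Q: (35, 50) + (84, 88). λ = (88 - 50)/(84 - 35) ≡ 38/49 mod 89. 49⁻¹ ≡ 20 (mod 89), so λ ≡ 48.
  x = λ² - 35 - 84 = 2304 - 119 ≡ 49; y = λ·(35 - 49) - 50 ≡ 79. → (49, 79)
5Q: (49, 79) + (84, 88). λ = (88 - 79)/(84 - 49) ≡ 9/35 mod 89. 35⁻¹ ≡ 28 (mod 89), so λ ≡ 74.
  x = λ² - 49 - 84 = 5476 - 133 ≡ 3; y = λ·(49 - 3) - 79 ≡ 32. → (3, 32)
6Q: (3, 32) + (84, 88). λ = (88 - 32)/(84 - 3) ≡ 56/81 mod 89. 81⁻¹ ≡ 11 (mod 89) since 81·11 = 891 ≡ 1, so λ ≡ 82.
  x = λ² - 3 - 84 = 6724 - 87 ≡ 51; y = λ·(3 - 51) - 32 ≡ 37. → (51, 37)
7Q: (51, 37) + (84, 88). λ = (88 - 37)/(84 - 51) ≡ 51/33 mod 89. 33⁻¹ ≡ 27 (mod 89), so λ ≡ 42.
  x = λ² - 51 - 84 = 1764 - 135 ≡ 27; y = λ·(51 - 27) - 37 ≡ 81. → (27, 81)
8Q: (27, 81) + (84, 88). λ = (88 - 81)/(84 - 27) ≡ 7/57 mod 89. 57⁻¹ ≡ 25 (mod 89), so λ ≡ 86.
  x = λ² - 27 - 84 = 7396 - 111 ≡ 76; y = λ·(27 - 76) - 81 ≡ 66. → (76, 66)
9Q: (76, 66) + (84, 88). λ = (88 - 66)/(84 - 76) ≡ 22/8 mod 89. 8⁻¹ ≡ 78 (mod 89) since 8·78 = 624 ≡ 1, so λ ≡ 25.
  x = λ² - 76 - 84 = 625 - 160 ≡ 20; y = λ·(76 - 20) - 66 ≡ 88. → (20, 88)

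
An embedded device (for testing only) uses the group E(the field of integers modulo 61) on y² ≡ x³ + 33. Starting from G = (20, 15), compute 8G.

Repeated addition: build up to 8G.
2G: tangent at (20, 15): λ = (3·20² + 0)/(2·15) ≡ 41/30. 30⁻¹ ≡ 59 (mod 61), so λ ≡ 41·59 ≡ 40.
  x = λ² - 20 - 20 = 1600 - 40 ≡ 35; y = λ·(20 - 35) - 15 ≡ 56. → (35, 56)
3G: (35, 56) + (20, 15). λ = (15 - 56)/(20 - 35) ≡ 20/46 mod 61. 46⁻¹ ≡ 4 (mod 61), so λ ≡ 19.
  x = λ² - 35 - 20 = 361 - 55 ≡ 1; y = λ·(35 - 1) - 56 ≡ 41. → (1, 41)
4G: (1, 41) + (20, 15). λ = (15 - 41)/(20 - 1) ≡ 35/19 mod 61. 19⁻¹ ≡ 45 (mod 61), so λ ≡ 50.
  x = λ² - 1 - 20 = 2500 - 21 ≡ 39; y = λ·(1 - 39) - 41 ≡ 11. → (39, 11)
5G: (39, 11) + (20, 15). λ = (15 - 11)/(20 - 39) ≡ 4/42 mod 61. 42⁻¹ ≡ 16 (mod 61), so λ ≡ 3.
  x = λ² - 39 - 20 = 9 - 59 ≡ 11; y = λ·(39 - 11) - 11 ≡ 12. → (11, 12)
6G: (11, 12) + (20, 15). λ = (15 - 12)/(20 - 11) ≡ 3/9 mod 61. 9⁻¹ ≡ 34 (mod 61), so λ ≡ 41.
  x = λ² - 11 - 20 = 1681 - 31 ≡ 3; y = λ·(11 - 3) - 12 ≡ 11. → (3, 11)
7G: (3, 11) + (20, 15). λ = (15 - 11)/(20 - 3) ≡ 4/17 mod 61. 17⁻¹ ≡ 18 (mod 61), so λ ≡ 11.
  x = λ² - 3 - 20 = 121 - 23 ≡ 37; y = λ·(3 - 37) - 11 ≡ 42. → (37, 42)
8G: (37, 42) + (20, 15). λ = (15 - 42)/(20 - 37) ≡ 34/44 mod 61. 44⁻¹ ≡ 43 (mod 61), so λ ≡ 59.
  x = λ² - 37 - 20 = 3481 - 57 ≡ 8; y = λ·(37 - 8) - 42 ≡ 22. → (8, 22)

(8, 22)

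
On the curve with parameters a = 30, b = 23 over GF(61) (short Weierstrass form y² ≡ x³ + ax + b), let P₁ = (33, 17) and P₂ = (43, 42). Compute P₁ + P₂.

(33, 17) + (43, 42). λ = (42 - 17)/(43 - 33) ≡ 25/10 mod 61. 10⁻¹ ≡ 55 (mod 61) since 10·55 = 550 ≡ 1, so λ ≡ 33.
  x = λ² - 33 - 43 = 1089 - 76 ≡ 37; y = λ·(33 - 37) - 17 ≡ 34. → (37, 34)

(37, 34)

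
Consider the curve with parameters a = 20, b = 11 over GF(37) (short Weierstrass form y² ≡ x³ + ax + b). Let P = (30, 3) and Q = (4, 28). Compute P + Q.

(10, 29)

(30, 3) + (4, 28). λ = (28 - 3)/(4 - 30) ≡ 25/11 mod 37. 11⁻¹ ≡ 27 (mod 37) since 11·27 = 297 ≡ 1, so λ ≡ 9.
  x = λ² - 30 - 4 = 81 - 34 ≡ 10; y = λ·(30 - 10) - 3 ≡ 29. → (10, 29)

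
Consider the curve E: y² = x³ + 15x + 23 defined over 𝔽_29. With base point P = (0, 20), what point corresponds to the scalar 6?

(21, 0)

Repeated addition: build up to 6P.
2P: tangent at (0, 20): λ = (3·0² + 15)/(2·20) ≡ 15/11. 11⁻¹ ≡ 8 (mod 29), so λ ≡ 15·8 ≡ 4.
  x = λ² - 0 - 0 = 16 - 0 ≡ 16; y = λ·(0 - 16) - 20 ≡ 3. → (16, 3)
3P: (16, 3) + (0, 20). λ = (20 - 3)/(0 - 16) ≡ 17/13 mod 29. 13⁻¹ ≡ 9 (mod 29), so λ ≡ 8.
  x = λ² - 16 - 0 = 64 - 16 ≡ 19; y = λ·(16 - 19) - 3 ≡ 2. → (19, 2)
4P: (19, 2) + (0, 20). λ = (20 - 2)/(0 - 19) ≡ 18/10 mod 29. 10⁻¹ ≡ 3 (mod 29) since 10·3 = 30 ≡ 1, so λ ≡ 25.
  x = λ² - 19 - 0 = 625 - 19 ≡ 26; y = λ·(19 - 26) - 2 ≡ 26. → (26, 26)
5P: (26, 26) + (0, 20). λ = (20 - 26)/(0 - 26) ≡ 23/3 mod 29. 3⁻¹ ≡ 10 (mod 29) since 3·10 = 30 ≡ 1, so λ ≡ 27.
  x = λ² - 26 - 0 = 729 - 26 ≡ 7; y = λ·(26 - 7) - 26 ≡ 23. → (7, 23)
6P: (7, 23) + (0, 20). λ = (20 - 23)/(0 - 7) ≡ 26/22 mod 29. 22⁻¹ ≡ 4 (mod 29), so λ ≡ 17.
  x = λ² - 7 - 0 = 289 - 7 ≡ 21; y = λ·(7 - 21) - 23 ≡ 0. → (21, 0)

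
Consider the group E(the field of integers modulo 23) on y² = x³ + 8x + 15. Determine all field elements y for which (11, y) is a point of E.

10, 13

x³ + 8x + 15 = 1434 ≡ 8 (mod 23).
Square roots of 8 mod 23: 10 and 13 (since 10² = 100 ≡ 8).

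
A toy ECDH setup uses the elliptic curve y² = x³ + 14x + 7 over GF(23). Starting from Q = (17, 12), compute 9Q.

(19, 5)

Repeated addition: build up to 9Q.
2Q: tangent at (17, 12): λ = (3·17² + 14)/(2·12) ≡ 7/1. 1⁻¹ ≡ 1 (mod 23), so λ ≡ 7·1 ≡ 7.
  x = λ² - 17 - 17 = 49 - 34 ≡ 15; y = λ·(17 - 15) - 12 ≡ 2. → (15, 2)
3Q: (15, 2) + (17, 12). λ = (12 - 2)/(17 - 15) ≡ 10/2 mod 23. 2⁻¹ ≡ 12 (mod 23), so λ ≡ 5.
  x = λ² - 15 - 17 = 25 - 32 ≡ 16; y = λ·(15 - 16) - 2 ≡ 16. → (16, 16)
4Q: (16, 16) + (17, 12). λ = (12 - 16)/(17 - 16) ≡ 19/1 mod 23. 1⁻¹ ≡ 1 (mod 23) since 1·1 = 1 ≡ 1, so λ ≡ 19.
  x = λ² - 16 - 17 = 361 - 33 ≡ 6; y = λ·(16 - 6) - 16 ≡ 13. → (6, 13)
5Q: (6, 13) + (17, 12). λ = (12 - 13)/(17 - 6) ≡ 22/11 mod 23. 11⁻¹ ≡ 21 (mod 23) since 11·21 = 231 ≡ 1, so λ ≡ 2.
  x = λ² - 6 - 17 = 4 - 23 ≡ 4; y = λ·(6 - 4) - 13 ≡ 14. → (4, 14)
6Q: (4, 14) + (17, 12). λ = (12 - 14)/(17 - 4) ≡ 21/13 mod 23. 13⁻¹ ≡ 16 (mod 23), so λ ≡ 14.
  x = λ² - 4 - 17 = 196 - 21 ≡ 14; y = λ·(4 - 14) - 14 ≡ 7. → (14, 7)
7Q: (14, 7) + (17, 12). λ = (12 - 7)/(17 - 14) ≡ 5/3 mod 23. 3⁻¹ ≡ 8 (mod 23) since 3·8 = 24 ≡ 1, so λ ≡ 17.
  x = λ² - 14 - 17 = 289 - 31 ≡ 5; y = λ·(14 - 5) - 7 ≡ 8. → (5, 8)
8Q: (5, 8) + (17, 12). λ = (12 - 8)/(17 - 5) ≡ 4/12 mod 23. 12⁻¹ ≡ 2 (mod 23), so λ ≡ 8.
  x = λ² - 5 - 17 = 64 - 22 ≡ 19; y = λ·(5 - 19) - 8 ≡ 18. → (19, 18)
9Q: (19, 18) + (17, 12). λ = (12 - 18)/(17 - 19) ≡ 17/21 mod 23. 21⁻¹ ≡ 11 (mod 23), so λ ≡ 3.
  x = λ² - 19 - 17 = 9 - 36 ≡ 19; y = λ·(19 - 19) - 18 ≡ 5. → (19, 5)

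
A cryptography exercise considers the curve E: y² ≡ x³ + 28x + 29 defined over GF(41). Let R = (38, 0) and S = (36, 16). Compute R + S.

(31, 26)

(38, 0) + (36, 16). λ = (16 - 0)/(36 - 38) ≡ 16/39 mod 41. 39⁻¹ ≡ 20 (mod 41), so λ ≡ 33.
  x = λ² - 38 - 36 = 1089 - 74 ≡ 31; y = λ·(38 - 31) - 0 ≡ 26. → (31, 26)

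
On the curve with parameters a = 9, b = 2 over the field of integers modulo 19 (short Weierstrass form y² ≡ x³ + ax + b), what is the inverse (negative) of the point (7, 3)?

(7, 16)

-(7, 3) = (7, -3 mod 19) = (7, 16).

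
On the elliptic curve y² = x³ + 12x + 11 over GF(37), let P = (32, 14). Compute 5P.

Double-and-add on 5 = (101)₂. Start with P = (32, 14) for the leading 1-bit.
double: tangent at (32, 14): λ = (3·32² + 12)/(2·14) ≡ 13/28. 28⁻¹ ≡ 4 (mod 37), so λ ≡ 13·4 ≡ 15.
  x = λ² - 32 - 32 = 225 - 64 ≡ 13; y = λ·(32 - 13) - 14 ≡ 12. → (13, 12)
double: tangent at (13, 12): λ = (3·13² + 12)/(2·12) ≡ 1/24. 24⁻¹ ≡ 17 (mod 37), so λ ≡ 1·17 ≡ 17.
  x = λ² - 13 - 13 = 289 - 26 ≡ 4; y = λ·(13 - 4) - 12 ≡ 30. → (4, 30)
add P: (4, 30) + (32, 14). λ = (14 - 30)/(32 - 4) ≡ 21/28 mod 37. 28⁻¹ ≡ 4 (mod 37), so λ ≡ 10.
  x = λ² - 4 - 32 = 100 - 36 ≡ 27; y = λ·(4 - 27) - 30 ≡ 36. → (27, 36)

(27, 36)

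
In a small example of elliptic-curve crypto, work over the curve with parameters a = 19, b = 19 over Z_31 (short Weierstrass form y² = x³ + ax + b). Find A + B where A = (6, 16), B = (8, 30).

(6, 16) + (8, 30). λ = (30 - 16)/(8 - 6) ≡ 14/2 mod 31. 2⁻¹ ≡ 16 (mod 31) since 2·16 = 32 ≡ 1, so λ ≡ 7.
  x = λ² - 6 - 8 = 49 - 14 ≡ 4; y = λ·(6 - 4) - 16 ≡ 29. → (4, 29)

(4, 29)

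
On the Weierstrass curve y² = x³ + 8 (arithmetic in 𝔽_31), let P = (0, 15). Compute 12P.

O

Double-and-add on 12 = (1100)₂. Start with P = (0, 15) for the leading 1-bit.
double: tangent at (0, 15): λ = (3·0² + 0)/(2·15) ≡ 0/30. 30⁻¹ ≡ 30 (mod 31) since 30·30 = 900 ≡ 1, so λ ≡ 0·30 ≡ 0.
  x = λ² - 0 - 0 = 0 - 0 ≡ 0; y = λ·(0 - 0) - 15 ≡ 16. → (0, 16)
add P: (0, 16) + (0, 15): same x and y₁ ≡ -y₂, so the sum is O.
double: O + O = O (identity).
double: O + O = O (identity).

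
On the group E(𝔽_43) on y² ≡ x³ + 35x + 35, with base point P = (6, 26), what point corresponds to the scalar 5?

Double-and-add on 5 = (101)₂. Start with P = (6, 26) for the leading 1-bit.
double: tangent at (6, 26): λ = (3·6² + 35)/(2·26) ≡ 14/9. 9⁻¹ ≡ 24 (mod 43), so λ ≡ 14·24 ≡ 35.
  x = λ² - 6 - 6 = 1225 - 12 ≡ 9; y = λ·(6 - 9) - 26 ≡ 41. → (9, 41)
double: tangent at (9, 41): λ = (3·9² + 35)/(2·41) ≡ 20/39. 39⁻¹ ≡ 32 (mod 43) since 39·32 = 1248 ≡ 1, so λ ≡ 20·32 ≡ 38.
  x = λ² - 9 - 9 = 1444 - 18 ≡ 7; y = λ·(9 - 7) - 41 ≡ 35. → (7, 35)
add P: (7, 35) + (6, 26). λ = (26 - 35)/(6 - 7) ≡ 34/42 mod 43. 42⁻¹ ≡ 42 (mod 43), so λ ≡ 9.
  x = λ² - 7 - 6 = 81 - 13 ≡ 25; y = λ·(7 - 25) - 35 ≡ 18. → (25, 18)

(25, 18)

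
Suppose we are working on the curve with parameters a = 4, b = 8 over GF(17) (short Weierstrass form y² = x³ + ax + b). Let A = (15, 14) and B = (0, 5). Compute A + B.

(15, 14) + (0, 5). λ = (5 - 14)/(0 - 15) ≡ 8/2 mod 17. 2⁻¹ ≡ 9 (mod 17), so λ ≡ 4.
  x = λ² - 15 - 0 = 16 - 15 ≡ 1; y = λ·(15 - 1) - 14 ≡ 8. → (1, 8)

(1, 8)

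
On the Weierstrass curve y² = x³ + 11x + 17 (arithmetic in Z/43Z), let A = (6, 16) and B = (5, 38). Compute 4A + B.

(5, 38)

First 4A:
Double-and-add on 4 = (100)₂. Start with A = (6, 16) for the leading 1-bit.
double: tangent at (6, 16): λ = (3·6² + 11)/(2·16) ≡ 33/32. 32⁻¹ ≡ 39 (mod 43), so λ ≡ 33·39 ≡ 40.
  x = λ² - 6 - 6 = 1600 - 12 ≡ 40; y = λ·(6 - 40) - 16 ≡ 0. → (40, 0)
double: (40, 0) + (40, 0): same x and y₁ ≡ -y₂, so the sum is O.
4A = O.
Finally 4A + B:
O + (5, 38) = (5, 38) (identity).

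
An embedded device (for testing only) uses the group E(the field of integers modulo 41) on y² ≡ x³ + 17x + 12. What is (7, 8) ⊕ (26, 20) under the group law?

(31, 20)

(7, 8) + (26, 20). λ = (20 - 8)/(26 - 7) ≡ 12/19 mod 41. 19⁻¹ ≡ 13 (mod 41) since 19·13 = 247 ≡ 1, so λ ≡ 33.
  x = λ² - 7 - 26 = 1089 - 33 ≡ 31; y = λ·(7 - 31) - 8 ≡ 20. → (31, 20)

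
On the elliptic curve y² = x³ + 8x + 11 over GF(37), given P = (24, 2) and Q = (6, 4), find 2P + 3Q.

(5, 18)

First 2P:
Repeated addition: build up to 2P.
2P: tangent at (24, 2): λ = (3·24² + 8)/(2·2) ≡ 34/4. 4⁻¹ ≡ 28 (mod 37) since 4·28 = 112 ≡ 1, so λ ≡ 34·28 ≡ 27.
  x = λ² - 24 - 24 = 729 - 48 ≡ 15; y = λ·(24 - 15) - 2 ≡ 19. → (15, 19)
2P = (15, 19).
Next 3Q:
Repeated addition: build up to 3Q.
2Q: tangent at (6, 4): λ = (3·6² + 8)/(2·4) ≡ 5/8. 8⁻¹ ≡ 14 (mod 37), so λ ≡ 5·14 ≡ 33.
  x = λ² - 6 - 6 = 1089 - 12 ≡ 4; y = λ·(6 - 4) - 4 ≡ 25. → (4, 25)
3Q: (4, 25) + (6, 4). λ = (4 - 25)/(6 - 4) ≡ 16/2 mod 37. 2⁻¹ ≡ 19 (mod 37), so λ ≡ 8.
  x = λ² - 4 - 6 = 64 - 10 ≡ 17; y = λ·(4 - 17) - 25 ≡ 19. → (17, 19)
3Q = (17, 19).
Finally 2P + 3Q:
(15, 19) + (17, 19). λ = (19 - 19)/(17 - 15) ≡ 0/2 mod 37. 2⁻¹ ≡ 19 (mod 37) since 2·19 = 38 ≡ 1, so λ ≡ 0.
  x = λ² - 15 - 17 = 0 - 32 ≡ 5; y = λ·(15 - 5) - 19 ≡ 18. → (5, 18)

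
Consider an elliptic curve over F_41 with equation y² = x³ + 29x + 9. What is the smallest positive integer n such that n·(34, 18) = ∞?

2P: tangent at (34, 18): λ = (3·34² + 29)/(2·18) ≡ 12/36. 36⁻¹ ≡ 8 (mod 41) since 36·8 = 288 ≡ 1, so λ ≡ 12·8 ≡ 14.
  x = λ² - 34 - 34 = 196 - 68 ≡ 5; y = λ·(34 - 5) - 18 ≡ 19. → (5, 19)
3P: (5, 19) + (34, 18). λ = (18 - 19)/(34 - 5) ≡ 40/29 mod 41. 29⁻¹ ≡ 17 (mod 41), so λ ≡ 24.
  x = λ² - 5 - 34 = 576 - 39 ≡ 4; y = λ·(5 - 4) - 19 ≡ 5. → (4, 5)
4P: (4, 5) + (34, 18). λ = (18 - 5)/(34 - 4) ≡ 13/30 mod 41. 30⁻¹ ≡ 26 (mod 41), so λ ≡ 10.
  x = λ² - 4 - 34 = 100 - 38 ≡ 21; y = λ·(4 - 21) - 5 ≡ 30. → (21, 30)
5P: (21, 30) + (34, 18). λ = (18 - 30)/(34 - 21) ≡ 29/13 mod 41. 13⁻¹ ≡ 19 (mod 41) since 13·19 = 247 ≡ 1, so λ ≡ 18.
  x = λ² - 21 - 34 = 324 - 55 ≡ 23; y = λ·(21 - 23) - 30 ≡ 16. → (23, 16)
6P: (23, 16) + (34, 18). λ = (18 - 16)/(34 - 23) ≡ 2/11 mod 41. 11⁻¹ ≡ 15 (mod 41), so λ ≡ 30.
  x = λ² - 23 - 34 = 900 - 57 ≡ 23; y = λ·(23 - 23) - 16 ≡ 25. → (23, 25)
7P: (23, 25) + (34, 18). λ = (18 - 25)/(34 - 23) ≡ 34/11 mod 41. 11⁻¹ ≡ 15 (mod 41), so λ ≡ 18.
  x = λ² - 23 - 34 = 324 - 57 ≡ 21; y = λ·(23 - 21) - 25 ≡ 11. → (21, 11)
8P: (21, 11) + (34, 18). λ = (18 - 11)/(34 - 21) ≡ 7/13 mod 41. 13⁻¹ ≡ 19 (mod 41), so λ ≡ 10.
  x = λ² - 21 - 34 = 100 - 55 ≡ 4; y = λ·(21 - 4) - 11 ≡ 36. → (4, 36)
9P: (4, 36) + (34, 18). λ = (18 - 36)/(34 - 4) ≡ 23/30 mod 41. 30⁻¹ ≡ 26 (mod 41) since 30·26 = 780 ≡ 1, so λ ≡ 24.
  x = λ² - 4 - 34 = 576 - 38 ≡ 5; y = λ·(4 - 5) - 36 ≡ 22. → (5, 22)
10P: (5, 22) + (34, 18). λ = (18 - 22)/(34 - 5) ≡ 37/29 mod 41. 29⁻¹ ≡ 17 (mod 41), so λ ≡ 14.
  x = λ² - 5 - 34 = 196 - 39 ≡ 34; y = λ·(5 - 34) - 22 ≡ 23. → (34, 23)
11P: (34, 23) + (34, 18): same x and y₁ ≡ -y₂, so the sum is ∞.
11P = ∞, so the order is 11.

11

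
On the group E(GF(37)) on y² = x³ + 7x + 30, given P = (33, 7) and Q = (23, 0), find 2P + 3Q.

First 2P:
Repeated addition: build up to 2P.
2P: tangent at (33, 7): λ = (3·33² + 7)/(2·7) ≡ 18/14. 14⁻¹ ≡ 8 (mod 37), so λ ≡ 18·8 ≡ 33.
  x = λ² - 33 - 33 = 1089 - 66 ≡ 24; y = λ·(33 - 24) - 7 ≡ 31. → (24, 31)
2P = (24, 31).
Next 3Q:
Repeated addition: build up to 3Q.
2Q: (23, 0) + (23, 0): same x and y₁ ≡ -y₂, so the sum is O.
3Q: O + (23, 0) = (23, 0) (identity).
3Q = (23, 0).
Finally 2P + 3Q:
(24, 31) + (23, 0). λ = (0 - 31)/(23 - 24) ≡ 6/36 mod 37. 36⁻¹ ≡ 36 (mod 37), so λ ≡ 31.
  x = λ² - 24 - 23 = 961 - 47 ≡ 26; y = λ·(24 - 26) - 31 ≡ 18. → (26, 18)

(26, 18)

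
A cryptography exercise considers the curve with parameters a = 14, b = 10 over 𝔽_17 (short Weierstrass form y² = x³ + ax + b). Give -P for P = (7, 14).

-(7, 14) = (7, -14 mod 17) = (7, 3).

(7, 3)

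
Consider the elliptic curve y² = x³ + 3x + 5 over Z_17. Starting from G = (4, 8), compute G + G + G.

(2, 6)

Repeated addition: build up to 3G.
2G: tangent at (4, 8): λ = (3·4² + 3)/(2·8) ≡ 0/16. 16⁻¹ ≡ 16 (mod 17) since 16·16 = 256 ≡ 1, so λ ≡ 0·16 ≡ 0.
  x = λ² - 4 - 4 = 0 - 8 ≡ 9; y = λ·(4 - 9) - 8 ≡ 9. → (9, 9)
3G: (9, 9) + (4, 8). λ = (8 - 9)/(4 - 9) ≡ 16/12 mod 17. 12⁻¹ ≡ 10 (mod 17), so λ ≡ 7.
  x = λ² - 9 - 4 = 49 - 13 ≡ 2; y = λ·(9 - 2) - 9 ≡ 6. → (2, 6)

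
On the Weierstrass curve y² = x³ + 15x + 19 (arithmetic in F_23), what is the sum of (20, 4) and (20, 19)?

The two points share x = 20 and their y-coordinates satisfy 4 + 19 ≡ 0 (mod 23), so they are inverses. Their sum is the point at infinity.

O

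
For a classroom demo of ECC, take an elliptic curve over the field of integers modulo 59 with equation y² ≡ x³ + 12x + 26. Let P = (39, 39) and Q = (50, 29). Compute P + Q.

(39, 39) + (50, 29). λ = (29 - 39)/(50 - 39) ≡ 49/11 mod 59. 11⁻¹ ≡ 43 (mod 59), so λ ≡ 42.
  x = λ² - 39 - 50 = 1764 - 89 ≡ 23; y = λ·(39 - 23) - 39 ≡ 43. → (23, 43)

(23, 43)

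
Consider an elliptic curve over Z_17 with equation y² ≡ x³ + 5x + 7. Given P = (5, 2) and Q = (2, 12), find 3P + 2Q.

(16, 1)

First 3P:
Repeated addition: build up to 3P.
2P: tangent at (5, 2): λ = (3·5² + 5)/(2·2) ≡ 12/4. 4⁻¹ ≡ 13 (mod 17) since 4·13 = 52 ≡ 1, so λ ≡ 12·13 ≡ 3.
  x = λ² - 5 - 5 = 9 - 10 ≡ 16; y = λ·(5 - 16) - 2 ≡ 16. → (16, 16)
3P: (16, 16) + (5, 2). λ = (2 - 16)/(5 - 16) ≡ 3/6 mod 17. 6⁻¹ ≡ 3 (mod 17) since 6·3 = 18 ≡ 1, so λ ≡ 9.
  x = λ² - 16 - 5 = 81 - 21 ≡ 9; y = λ·(16 - 9) - 16 ≡ 13. → (9, 13)
3P = (9, 13).
Next 2Q:
Repeated addition: build up to 2Q.
2Q: tangent at (2, 12): λ = (3·2² + 5)/(2·12) ≡ 0/7. 7⁻¹ ≡ 5 (mod 17), so λ ≡ 0·5 ≡ 0.
  x = λ² - 2 - 2 = 0 - 4 ≡ 13; y = λ·(2 - 13) - 12 ≡ 5. → (13, 5)
2Q = (13, 5).
Finally 3P + 2Q:
(9, 13) + (13, 5). λ = (5 - 13)/(13 - 9) ≡ 9/4 mod 17. 4⁻¹ ≡ 13 (mod 17), so λ ≡ 15.
  x = λ² - 9 - 13 = 225 - 22 ≡ 16; y = λ·(9 - 16) - 13 ≡ 1. → (16, 1)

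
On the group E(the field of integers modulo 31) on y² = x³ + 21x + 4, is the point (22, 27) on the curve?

y² = 27² ≡ 16; x³ + 21x + 4 = 11114 ≡ 16 (mod 31). 16 = 16.

yes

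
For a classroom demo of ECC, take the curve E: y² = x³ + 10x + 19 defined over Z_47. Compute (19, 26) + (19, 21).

The two points share x = 19 and their y-coordinates satisfy 26 + 21 ≡ 0 (mod 47), so they are inverses. Their sum is the point at infinity.

O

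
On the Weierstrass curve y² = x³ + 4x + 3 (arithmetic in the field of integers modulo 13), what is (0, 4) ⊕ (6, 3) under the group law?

(0, 4) + (6, 3). λ = (3 - 4)/(6 - 0) ≡ 12/6 mod 13. 6⁻¹ ≡ 11 (mod 13), so λ ≡ 2.
  x = λ² - 0 - 6 = 4 - 6 ≡ 11; y = λ·(0 - 11) - 4 ≡ 0. → (11, 0)

(11, 0)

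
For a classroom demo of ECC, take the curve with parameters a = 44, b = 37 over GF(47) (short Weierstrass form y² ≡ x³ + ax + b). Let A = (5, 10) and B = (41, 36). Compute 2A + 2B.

(30, 4)

First 2A:
Repeated addition: build up to 2A.
2A: tangent at (5, 10): λ = (3·5² + 44)/(2·10) ≡ 25/20. 20⁻¹ ≡ 40 (mod 47), so λ ≡ 25·40 ≡ 13.
  x = λ² - 5 - 5 = 169 - 10 ≡ 18; y = λ·(5 - 18) - 10 ≡ 9. → (18, 9)
2A = (18, 9).
Next 2B:
Repeated addition: build up to 2B.
2B: tangent at (41, 36): λ = (3·41² + 44)/(2·36) ≡ 11/25. 25⁻¹ ≡ 32 (mod 47), so λ ≡ 11·32 ≡ 23.
  x = λ² - 41 - 41 = 529 - 82 ≡ 24; y = λ·(41 - 24) - 36 ≡ 26. → (24, 26)
2B = (24, 26).
Finally 2A + 2B:
(18, 9) + (24, 26). λ = (26 - 9)/(24 - 18) ≡ 17/6 mod 47. 6⁻¹ ≡ 8 (mod 47), so λ ≡ 42.
  x = λ² - 18 - 24 = 1764 - 42 ≡ 30; y = λ·(18 - 30) - 9 ≡ 4. → (30, 4)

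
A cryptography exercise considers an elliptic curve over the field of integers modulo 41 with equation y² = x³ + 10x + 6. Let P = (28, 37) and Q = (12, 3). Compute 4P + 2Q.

First 4P:
Repeated addition: build up to 4P.
2P: tangent at (28, 37): λ = (3·28² + 10)/(2·37) ≡ 25/33. 33⁻¹ ≡ 5 (mod 41) since 33·5 = 165 ≡ 1, so λ ≡ 25·5 ≡ 2.
  x = λ² - 28 - 28 = 4 - 56 ≡ 30; y = λ·(28 - 30) - 37 ≡ 0. → (30, 0)
3P: (30, 0) + (28, 37). λ = (37 - 0)/(28 - 30) ≡ 37/39 mod 41. 39⁻¹ ≡ 20 (mod 41), so λ ≡ 2.
  x = λ² - 30 - 28 = 4 - 58 ≡ 28; y = λ·(30 - 28) - 0 ≡ 4. → (28, 4)
4P: (28, 4) + (28, 37): same x and y₁ ≡ -y₂, so the sum is ∞.
4P = ∞.
Next 2Q:
Repeated addition: build up to 2Q.
2Q: tangent at (12, 3): λ = (3·12² + 10)/(2·3) ≡ 32/6. 6⁻¹ ≡ 7 (mod 41), so λ ≡ 32·7 ≡ 19.
  x = λ² - 12 - 12 = 361 - 24 ≡ 9; y = λ·(12 - 9) - 3 ≡ 13. → (9, 13)
2Q = (9, 13).
Finally 4P + 2Q:
∞ + (9, 13) = (9, 13) (identity).

(9, 13)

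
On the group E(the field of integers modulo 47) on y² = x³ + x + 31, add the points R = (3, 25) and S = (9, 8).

(13, 19)

(3, 25) + (9, 8). λ = (8 - 25)/(9 - 3) ≡ 30/6 mod 47. 6⁻¹ ≡ 8 (mod 47) since 6·8 = 48 ≡ 1, so λ ≡ 5.
  x = λ² - 3 - 9 = 25 - 12 ≡ 13; y = λ·(3 - 13) - 25 ≡ 19. → (13, 19)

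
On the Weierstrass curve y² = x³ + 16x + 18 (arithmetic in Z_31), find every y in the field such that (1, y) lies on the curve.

2, 29

x³ + 16x + 18 = 35 ≡ 4 (mod 31).
Square roots of 4 mod 31: 2 and 29 (since 2² = 4 ≡ 4).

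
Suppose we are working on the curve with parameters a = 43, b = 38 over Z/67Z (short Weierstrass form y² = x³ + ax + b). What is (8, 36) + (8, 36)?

tangent at (8, 36): λ = (3·8² + 43)/(2·36) ≡ 34/5. 5⁻¹ ≡ 27 (mod 67) since 5·27 = 135 ≡ 1, so λ ≡ 34·27 ≡ 47.
  x = λ² - 8 - 8 = 2209 - 16 ≡ 49; y = λ·(8 - 49) - 36 ≡ 47. → (49, 47)

(49, 47)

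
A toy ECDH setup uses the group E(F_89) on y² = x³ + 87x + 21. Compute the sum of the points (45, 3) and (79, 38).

(75, 8)

(45, 3) + (79, 38). λ = (38 - 3)/(79 - 45) ≡ 35/34 mod 89. 34⁻¹ ≡ 55 (mod 89) since 34·55 = 1870 ≡ 1, so λ ≡ 56.
  x = λ² - 45 - 79 = 3136 - 124 ≡ 75; y = λ·(45 - 75) - 3 ≡ 8. → (75, 8)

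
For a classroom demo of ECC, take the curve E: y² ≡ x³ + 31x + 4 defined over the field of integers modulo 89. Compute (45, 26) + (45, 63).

The two points share x = 45 and their y-coordinates satisfy 26 + 63 ≡ 0 (mod 89), so they are inverses. Their sum is 𝒪.

O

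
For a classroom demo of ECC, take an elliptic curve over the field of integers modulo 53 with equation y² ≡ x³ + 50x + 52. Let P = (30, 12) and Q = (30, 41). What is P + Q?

The two points share x = 30 and their y-coordinates satisfy 12 + 41 ≡ 0 (mod 53), so they are inverses. Their sum is O.

O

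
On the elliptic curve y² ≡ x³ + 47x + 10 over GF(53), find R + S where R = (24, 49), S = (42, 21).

(47, 28)

(24, 49) + (42, 21). λ = (21 - 49)/(42 - 24) ≡ 25/18 mod 53. 18⁻¹ ≡ 3 (mod 53), so λ ≡ 22.
  x = λ² - 24 - 42 = 484 - 66 ≡ 47; y = λ·(24 - 47) - 49 ≡ 28. → (47, 28)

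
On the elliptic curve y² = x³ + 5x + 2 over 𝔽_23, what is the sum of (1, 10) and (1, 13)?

The two points share x = 1 and their y-coordinates satisfy 10 + 13 ≡ 0 (mod 23), so they are inverses. Their sum is 𝒪.

O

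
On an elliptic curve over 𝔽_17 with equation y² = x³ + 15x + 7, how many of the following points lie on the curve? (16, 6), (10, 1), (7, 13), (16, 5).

(16, 6): 6² ≡ 2, rhs ≡ 8 → off.
(10, 1): 1² ≡ 1, rhs ≡ 1 → on.
(7, 13): 13² ≡ 16, rhs ≡ 13 → off.
(16, 5): 5² ≡ 8, rhs ≡ 8 → on.

2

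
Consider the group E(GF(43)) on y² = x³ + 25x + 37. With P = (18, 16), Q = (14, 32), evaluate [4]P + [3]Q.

First 4P:
Double-and-add on 4 = (100)₂. Start with P = (18, 16) for the leading 1-bit.
double: tangent at (18, 16): λ = (3·18² + 25)/(2·16) ≡ 8/32. 32⁻¹ ≡ 39 (mod 43), so λ ≡ 8·39 ≡ 11.
  x = λ² - 18 - 18 = 121 - 36 ≡ 42; y = λ·(18 - 42) - 16 ≡ 21. → (42, 21)
double: tangent at (42, 21): λ = (3·42² + 25)/(2·21) ≡ 28/42. 42⁻¹ ≡ 42 (mod 43), so λ ≡ 28·42 ≡ 15.
  x = λ² - 42 - 42 = 225 - 84 ≡ 12; y = λ·(42 - 12) - 21 ≡ 42. → (12, 42)
4P = (12, 42).
Next 3Q:
Repeated addition: build up to 3Q.
2Q: tangent at (14, 32): λ = (3·14² + 25)/(2·32) ≡ 11/21. 21⁻¹ ≡ 41 (mod 43), so λ ≡ 11·41 ≡ 21.
  x = λ² - 14 - 14 = 441 - 28 ≡ 26; y = λ·(14 - 26) - 32 ≡ 17. → (26, 17)
3Q: (26, 17) + (14, 32). λ = (32 - 17)/(14 - 26) ≡ 15/31 mod 43. 31⁻¹ ≡ 25 (mod 43) since 31·25 = 775 ≡ 1, so λ ≡ 31.
  x = λ² - 26 - 14 = 961 - 40 ≡ 18; y = λ·(26 - 18) - 17 ≡ 16. → (18, 16)
3Q = (18, 16).
Finally 4P + 3Q:
(12, 42) + (18, 16). λ = (16 - 42)/(18 - 12) ≡ 17/6 mod 43. 6⁻¹ ≡ 36 (mod 43), so λ ≡ 10.
  x = λ² - 12 - 18 = 100 - 30 ≡ 27; y = λ·(12 - 27) - 42 ≡ 23. → (27, 23)

(27, 23)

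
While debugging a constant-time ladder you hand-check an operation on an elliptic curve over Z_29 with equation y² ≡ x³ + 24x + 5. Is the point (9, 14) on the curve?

y² = 14² ≡ 22; x³ + 24x + 5 = 950 ≡ 22 (mod 29). 22 = 22.

yes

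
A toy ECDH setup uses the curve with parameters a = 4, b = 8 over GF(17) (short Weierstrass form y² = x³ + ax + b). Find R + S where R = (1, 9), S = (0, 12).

(8, 12)

(1, 9) + (0, 12). λ = (12 - 9)/(0 - 1) ≡ 3/16 mod 17. 16⁻¹ ≡ 16 (mod 17), so λ ≡ 14.
  x = λ² - 1 - 0 = 196 - 1 ≡ 8; y = λ·(1 - 8) - 9 ≡ 12. → (8, 12)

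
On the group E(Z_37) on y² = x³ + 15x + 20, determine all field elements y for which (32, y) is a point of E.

x³ + 15x + 20 = 33268 ≡ 5 (mod 37).
5 is a non-residue mod 37; no y exists.

none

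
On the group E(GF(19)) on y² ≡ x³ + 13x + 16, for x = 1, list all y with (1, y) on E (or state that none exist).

x³ + 13x + 16 = 30 ≡ 11 (mod 19).
Square roots of 11 mod 19: 7 and 12 (since 7² = 49 ≡ 11).

7, 12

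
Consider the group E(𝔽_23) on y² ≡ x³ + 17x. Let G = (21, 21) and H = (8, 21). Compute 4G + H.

(8, 21)

First 4G:
Repeated addition: build up to 4G.
2G: tangent at (21, 21): λ = (3·21² + 17)/(2·21) ≡ 6/19. 19⁻¹ ≡ 17 (mod 23), so λ ≡ 6·17 ≡ 10.
  x = λ² - 21 - 21 = 100 - 42 ≡ 12; y = λ·(21 - 12) - 21 ≡ 0. → (12, 0)
3G: (12, 0) + (21, 21). λ = (21 - 0)/(21 - 12) ≡ 21/9 mod 23. 9⁻¹ ≡ 18 (mod 23), so λ ≡ 10.
  x = λ² - 12 - 21 = 100 - 33 ≡ 21; y = λ·(12 - 21) - 0 ≡ 2. → (21, 2)
4G: (21, 2) + (21, 21): same x and y₁ ≡ -y₂, so the sum is the point at infinity.
4G = the point at infinity.
Finally 4G + H:
the point at infinity + (8, 21) = (8, 21) (identity).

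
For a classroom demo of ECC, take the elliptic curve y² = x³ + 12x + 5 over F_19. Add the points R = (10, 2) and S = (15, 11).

(10, 2) + (15, 11). λ = (11 - 2)/(15 - 10) ≡ 9/5 mod 19. 5⁻¹ ≡ 4 (mod 19) since 5·4 = 20 ≡ 1, so λ ≡ 17.
  x = λ² - 10 - 15 = 289 - 25 ≡ 17; y = λ·(10 - 17) - 2 ≡ 12. → (17, 12)

(17, 12)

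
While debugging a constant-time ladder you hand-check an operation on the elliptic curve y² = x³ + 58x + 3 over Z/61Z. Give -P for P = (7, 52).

-(7, 52) = (7, -52 mod 61) = (7, 9).

(7, 9)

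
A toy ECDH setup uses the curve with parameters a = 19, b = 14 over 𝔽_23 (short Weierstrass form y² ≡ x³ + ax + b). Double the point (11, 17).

(3, 12)

tangent at (11, 17): λ = (3·11² + 19)/(2·17) ≡ 14/11. 11⁻¹ ≡ 21 (mod 23), so λ ≡ 14·21 ≡ 18.
  x = λ² - 11 - 11 = 324 - 22 ≡ 3; y = λ·(11 - 3) - 17 ≡ 12. → (3, 12)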